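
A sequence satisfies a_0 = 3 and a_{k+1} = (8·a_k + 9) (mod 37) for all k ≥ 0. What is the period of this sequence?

We have a_0 = 3,  a_1 = 33,  a_2 = 14,  a_3 = 10,  a_4 = 15,  a_5 = 18,  a_6 = 5,  a_7 = 12,  a_8 = 31,  a_9 = 35,  a_{10} = 30,  a_{11} = 27,  a_{12} = 3.
Since a_{12} = a_0 = 3, the sequence is periodic with period 12.

12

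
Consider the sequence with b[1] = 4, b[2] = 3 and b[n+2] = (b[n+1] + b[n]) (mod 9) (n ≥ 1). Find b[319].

b[1] = 4, b[2] = 3, b[3] = 7, b[4] = 1, b[5] = 8, b[6] = 0, b[7] = 8, b[8] = 8, b[9] = 7, b[10] = 6, b[11] = 4, b[12] = 1, b[13] = 5, b[14] = 6, b[15] = 2, b[16] = 8, b[17] = 1, b[18] = 0, b[19] = 1, b[20] = 1, b[21] = 2, b[22] = 3, b[23] = 5, b[24] = 8, b[25] = 4, b[26] = 3.
Since (b[25], b[26]) = (b[1], b[2]) = (4, 3) (two consecutive terms determine the rest), the sequence is periodic with period 24.
(319 - 1) mod 24 = 6, so b[319] = b[7] = 8.

8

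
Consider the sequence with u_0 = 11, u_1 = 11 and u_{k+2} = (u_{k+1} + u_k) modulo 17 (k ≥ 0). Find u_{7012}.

7

We have u_0 = 11,  u_1 = 11,  u_2 = 5,  u_3 = 16,  u_4 = 4,  u_5 = 3,  u_6 = 7,  u_7 = 10,  u_8 = 0,  u_9 = 10,  u_{10} = 10,  u_{11} = 3,  u_{12} = 13,  u_{13} = 16,  u_{14} = 12,  u_{15} = 11,  u_{16} = 6,  u_{17} = 0,  u_{18} = 6,  u_{19} = 6,  u_{20} = 12,  u_{21} = 1,  u_{22} = 13,  u_{23} = 14,  u_{24} = 10,  u_{25} = 7,  u_{26} = 0,  u_{27} = 7,  u_{28} = 7,  u_{29} = 14,  u_{30} = 4,  u_{31} = 1,  u_{32} = 5,  u_{33} = 6,  u_{34} = 11,  u_{35} = 0,  u_{36} = 11,  u_{37} = 11.
The sequence repeats with period 36.
So u_{7012} = u_{0 + ((7012-0) mod 36)} = u_{28} = 7.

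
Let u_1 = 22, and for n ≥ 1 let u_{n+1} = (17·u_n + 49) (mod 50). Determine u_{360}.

We have u_1 = 22,  u_2 = 23,  u_3 = 40,  u_4 = 29,  u_5 = 42,  u_6 = 13,  u_7 = 20,  u_8 = 39,  u_9 = 12,  u_{10} = 3,  u_{11} = 0,  u_{12} = 49,  u_{13} = 32,  u_{14} = 43,  u_{15} = 30,  u_{16} = 9,  u_{17} = 2,  u_{18} = 33,  u_{19} = 10,  u_{20} = 19,  u_{21} = 22.
The sequence repeats with period 20.
So u_{360} = u_{1 + ((360-1) mod 20)} = u_{20} = 19.

19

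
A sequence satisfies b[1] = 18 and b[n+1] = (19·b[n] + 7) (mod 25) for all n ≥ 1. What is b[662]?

24

Computing terms: b[1] = 18; b[2] = 24; b[3] = 13; b[4] = 4; b[5] = 8; b[6] = 9; b[7] = 3; b[8] = 14; b[9] = 23; b[10] = 19; b[11] = 18.
The sequence repeats with period 10.
So b[662] = b[1 + ((662-1) mod 10)] = b[2] = 24.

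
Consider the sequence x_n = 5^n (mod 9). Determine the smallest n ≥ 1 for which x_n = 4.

4

Computing terms: x_0 = 1, x_1 = 5, x_2 = 7, x_3 = 8, x_4 = 4, x_5 = 2, x_6 = 1.
Since x_6 = x_0 = 1, the sequence is periodic with period 6.
The value 4 first appears (with n ≥ 1) at x_4.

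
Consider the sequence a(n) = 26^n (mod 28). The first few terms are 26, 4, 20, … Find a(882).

Computing terms: a(1) = 26; a(2) = 4; a(3) = 20; a(4) = 16; a(5) = 24; a(6) = 8; a(7) = 12; a(8) = 4.
Since a(8) = a(2) = 4, the sequence is eventually periodic: after a pre-period of length 1 it cycles with period 6.
For n ≥ 2, a(n) depends only on (n - 2) mod 6. (882 - 2) mod 6 = 4, so a(882) = a(6) = 8.

8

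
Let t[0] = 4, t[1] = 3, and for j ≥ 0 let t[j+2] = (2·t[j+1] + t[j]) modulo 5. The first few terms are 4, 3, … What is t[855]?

3

t[0] = 4; t[1] = 3; t[2] = 0; t[3] = 3; t[4] = 1; t[5] = 0; t[6] = 1; t[7] = 2; t[8] = 0; t[9] = 2; t[10] = 4; t[11] = 0; t[12] = 4; t[13] = 3.
The sequence repeats with period 12.
(855 - 0) mod 12 = 3, so t[855] = t[3] = 3.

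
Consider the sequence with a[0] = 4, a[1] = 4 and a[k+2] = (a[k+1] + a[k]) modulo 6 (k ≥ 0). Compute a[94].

4

Computing terms: a[0] = 4; a[1] = 4; a[2] = 2; a[3] = 0; a[4] = 2; a[5] = 2; a[6] = 4; a[7] = 0; a[8] = 4; a[9] = 4.
Since (a[8], a[9]) = (a[0], a[1]) = (4, 4) (two consecutive terms determine the rest), the sequence is periodic with period 8.
(94 - 0) mod 8 = 6, so a[94] = a[6] = 4.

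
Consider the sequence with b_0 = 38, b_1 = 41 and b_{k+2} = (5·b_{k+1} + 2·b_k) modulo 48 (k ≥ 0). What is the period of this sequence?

4

We have b_0 = 38, b_1 = 41, b_2 = 41, b_3 = 47, b_4 = 29, b_5 = 47, b_6 = 5, b_7 = 23, b_8 = 29, b_9 = 47.
Since (b_8, b_9) = (b_4, b_5) = (29, 47) (two consecutive terms determine the rest), the sequence is eventually periodic: after a pre-period of length 4 it cycles with period 4.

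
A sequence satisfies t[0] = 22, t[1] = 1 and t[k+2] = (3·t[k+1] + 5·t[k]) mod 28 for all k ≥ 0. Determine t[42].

22

We have t[0] = 22,  t[1] = 1,  t[2] = 1,  t[3] = 8,  t[4] = 1,  t[5] = 15,  t[6] = 22,  t[7] = 1.
The sequence repeats with period 6.
So t[42] = t[0 + ((42-0) mod 6)] = t[0] = 22.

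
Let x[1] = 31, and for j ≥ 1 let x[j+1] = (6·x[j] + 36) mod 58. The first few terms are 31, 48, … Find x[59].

34

Listing terms: x[1] = 31, x[2] = 48, x[3] = 34, x[4] = 8, x[5] = 26, x[6] = 18, x[7] = 28, x[8] = 30, x[9] = 42, x[10] = 56, x[11] = 24, x[12] = 6, x[13] = 14, x[14] = 4, x[15] = 2, x[16] = 48.
Since x[16] = x[2] = 48, the sequence is eventually periodic: after a pre-period of length 1 it cycles with period 14.
For j ≥ 2, x[j] depends only on (j - 2) mod 14. (59 - 2) mod 14 = 1, so x[59] = x[3] = 34.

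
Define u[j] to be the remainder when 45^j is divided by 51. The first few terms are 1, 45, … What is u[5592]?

u[0] = 1, u[1] = 45, u[2] = 36, u[3] = 39, u[4] = 21, u[5] = 27, u[6] = 42, u[7] = 3, u[8] = 33, u[9] = 6, u[10] = 15, u[11] = 12, u[12] = 30, u[13] = 24, u[14] = 9, u[15] = 48, u[16] = 18, u[17] = 45.
Since u[17] = u[1] = 45, the sequence is eventually periodic: after a pre-period of length 1 it cycles with period 16.
For j ≥ 1, u[j] depends only on (j - 1) mod 16. (5592 - 1) mod 16 = 7, so u[5592] = u[8] = 33.

33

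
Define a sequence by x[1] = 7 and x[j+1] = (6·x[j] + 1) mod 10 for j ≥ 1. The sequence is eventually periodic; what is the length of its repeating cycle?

5

We have x[1] = 7; x[2] = 3; x[3] = 9; x[4] = 5; x[5] = 1; x[6] = 7.
The sequence repeats with period 5.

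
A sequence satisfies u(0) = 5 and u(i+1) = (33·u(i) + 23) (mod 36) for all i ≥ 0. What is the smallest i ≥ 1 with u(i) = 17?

Listing terms: u(0) = 5,  u(1) = 8,  u(2) = 35,  u(3) = 26,  u(4) = 17,  u(5) = 8.
Since u(5) = u(1) = 8, the sequence is eventually periodic: after a pre-period of length 1 it cycles with period 4.
The value 17 first appears (with i ≥ 1) at u(4).

4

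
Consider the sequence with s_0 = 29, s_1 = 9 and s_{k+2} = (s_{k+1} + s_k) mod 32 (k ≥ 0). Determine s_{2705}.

s_0 = 29, s_1 = 9, s_2 = 6, s_3 = 15, s_4 = 21, s_5 = 4, s_6 = 25, s_7 = 29, s_8 = 22, s_9 = 19, s_{10} = 9, s_{11} = 28, s_{12} = 5, s_{13} = 1, s_{14} = 6, s_{15} = 7, s_{16} = 13, s_{17} = 20, s_{18} = 1, s_{19} = 21, s_{20} = 22, s_{21} = 11, s_{22} = 1, s_{23} = 12, s_{24} = 13, s_{25} = 25, s_{26} = 6, s_{27} = 31, s_{28} = 5, s_{29} = 4, s_{30} = 9, s_{31} = 13, s_{32} = 22, s_{33} = 3, s_{34} = 25, s_{35} = 28, s_{36} = 21, s_{37} = 17, s_{38} = 6, s_{39} = 23, s_{40} = 29, s_{41} = 20, s_{42} = 17, s_{43} = 5, s_{44} = 22, s_{45} = 27, s_{46} = 17, s_{47} = 12, s_{48} = 29, s_{49} = 9.
Since (s_{48}, s_{49}) = (s_0, s_1) = (29, 9) (two consecutive terms determine the rest), the sequence is periodic with period 48.
So s_{2705} = s_{0 + ((2705-0) mod 48)} = s_{17} = 20.

20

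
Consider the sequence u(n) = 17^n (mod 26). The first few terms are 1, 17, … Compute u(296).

Computing terms: u(0) = 1,  u(1) = 17,  u(2) = 3,  u(3) = 25,  u(4) = 9,  u(5) = 23,  u(6) = 1.
Since u(6) = u(0) = 1, the sequence is periodic with period 6.
So u(296) = u(0 + ((296-0) mod 6)) = u(2) = 3.

3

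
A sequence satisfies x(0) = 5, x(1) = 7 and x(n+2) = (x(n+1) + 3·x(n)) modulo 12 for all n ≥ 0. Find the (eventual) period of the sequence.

6

Listing terms: x(0) = 5,  x(1) = 7,  x(2) = 10,  x(3) = 7,  x(4) = 1,  x(5) = 10,  x(6) = 1,  x(7) = 7,  x(8) = 10.
Since (x(7), x(8)) = (x(1), x(2)) = (7, 10) (two consecutive terms determine the rest), the sequence is eventually periodic: after a pre-period of length 1 it cycles with period 6.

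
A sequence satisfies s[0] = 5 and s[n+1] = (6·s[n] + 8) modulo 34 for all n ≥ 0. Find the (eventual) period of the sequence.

We have s[0] = 5; s[1] = 4; s[2] = 32; s[3] = 30; s[4] = 18; s[5] = 14; s[6] = 24; s[7] = 16; s[8] = 2; s[9] = 20; s[10] = 26; s[11] = 28; s[12] = 6; s[13] = 10; s[14] = 0; s[15] = 8; s[16] = 22; s[17] = 4.
Since s[17] = s[1] = 4, the sequence is eventually periodic: after a pre-period of length 1 it cycles with period 16.

16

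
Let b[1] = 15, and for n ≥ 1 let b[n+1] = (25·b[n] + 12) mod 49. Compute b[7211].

9

Computing terms: b[1] = 15, b[2] = 44, b[3] = 34, b[4] = 29, b[5] = 2, b[6] = 13, b[7] = 43, b[8] = 9, b[9] = 41, b[10] = 8, b[11] = 16, b[12] = 20, b[13] = 22, b[14] = 23, b[15] = 48, b[16] = 36, b[17] = 30, b[18] = 27, b[19] = 1, b[20] = 37, b[21] = 6, b[22] = 15.
Since b[22] = b[1] = 15, the sequence is periodic with period 21.
So b[7211] = b[1 + ((7211-1) mod 21)] = b[8] = 9.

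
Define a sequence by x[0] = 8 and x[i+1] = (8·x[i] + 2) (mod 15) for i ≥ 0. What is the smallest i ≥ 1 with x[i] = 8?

We have x[0] = 8,  x[1] = 6,  x[2] = 5,  x[3] = 12,  x[4] = 8.
Since x[4] = x[0] = 8, the sequence is periodic with period 4.
The value 8 next appears (with i ≥ 1) at x[4].

4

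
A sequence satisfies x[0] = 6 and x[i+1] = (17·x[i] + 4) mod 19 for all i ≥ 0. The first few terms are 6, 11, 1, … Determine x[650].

Computing terms: x[0] = 6,  x[1] = 11,  x[2] = 1,  x[3] = 2,  x[4] = 0,  x[5] = 4,  x[6] = 15,  x[7] = 12,  x[8] = 18,  x[9] = 6.
Since x[9] = x[0] = 6, the sequence is periodic with period 9.
(650 - 0) mod 9 = 2, so x[650] = x[2] = 1.

1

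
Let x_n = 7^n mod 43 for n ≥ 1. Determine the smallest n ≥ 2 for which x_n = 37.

We have x_1 = 7, x_2 = 6, x_3 = 42, x_4 = 36, x_5 = 37, x_6 = 1, x_7 = 7.
The sequence repeats with period 6.
The value 37 first appears (with n ≥ 2) at x_5.

5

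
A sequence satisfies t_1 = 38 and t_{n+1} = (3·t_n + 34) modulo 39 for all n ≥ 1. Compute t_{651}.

Computing terms: t_1 = 38, t_2 = 31, t_3 = 10, t_4 = 25, t_5 = 31.
Since t_5 = t_2 = 31, the sequence is eventually periodic: after a pre-period of length 1 it cycles with period 3.
For n ≥ 2, t_n depends only on (n - 2) mod 3. (651 - 2) mod 3 = 1, so t_{651} = t_3 = 10.

10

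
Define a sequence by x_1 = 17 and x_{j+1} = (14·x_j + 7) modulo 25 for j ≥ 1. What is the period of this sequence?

We have x_1 = 17, x_2 = 20, x_3 = 12, x_4 = 0, x_5 = 7, x_6 = 5, x_7 = 2, x_8 = 10, x_9 = 22, x_{10} = 15, x_{11} = 17.
The sequence repeats with period 10.

10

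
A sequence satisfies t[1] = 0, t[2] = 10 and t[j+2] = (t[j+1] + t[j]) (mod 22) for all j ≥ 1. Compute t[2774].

20

We have t[1] = 0, t[2] = 10, t[3] = 10, t[4] = 20, t[5] = 8, t[6] = 6, t[7] = 14, t[8] = 20, t[9] = 12, t[10] = 10, t[11] = 0, t[12] = 10.
Since (t[11], t[12]) = (t[1], t[2]) = (0, 10) (two consecutive terms determine the rest), the sequence is periodic with period 10.
So t[2774] = t[1 + ((2774-1) mod 10)] = t[4] = 20.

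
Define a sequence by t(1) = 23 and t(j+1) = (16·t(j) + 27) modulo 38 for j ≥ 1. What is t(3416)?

31

We have t(1) = 23,  t(2) = 15,  t(3) = 1,  t(4) = 5,  t(5) = 31,  t(6) = 29,  t(7) = 35,  t(8) = 17,  t(9) = 33,  t(10) = 23.
The sequence repeats with period 9.
(3416 - 1) mod 9 = 4, so t(3416) = t(5) = 31.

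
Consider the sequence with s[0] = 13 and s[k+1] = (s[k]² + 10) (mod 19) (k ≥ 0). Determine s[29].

Listing terms: s[0] = 13; s[1] = 8; s[2] = 17; s[3] = 14; s[4] = 16; s[5] = 0; s[6] = 10; s[7] = 15; s[8] = 7; s[9] = 2; s[10] = 14.
Since s[10] = s[3] = 14, the sequence is eventually periodic: after a pre-period of length 3 it cycles with period 7.
For k ≥ 3, s[k] depends only on (k - 3) mod 7. (29 - 3) mod 7 = 5, so s[29] = s[8] = 7.

7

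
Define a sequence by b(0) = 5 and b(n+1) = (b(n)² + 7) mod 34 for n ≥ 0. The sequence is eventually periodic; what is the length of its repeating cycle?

Listing terms: b(0) = 5, b(1) = 32, b(2) = 11, b(3) = 26, b(4) = 3, b(5) = 16, b(6) = 25, b(7) = 20, b(8) = 33, b(9) = 8, b(10) = 3.
Since b(10) = b(4) = 3, the sequence is eventually periodic: after a pre-period of length 4 it cycles with period 6.

6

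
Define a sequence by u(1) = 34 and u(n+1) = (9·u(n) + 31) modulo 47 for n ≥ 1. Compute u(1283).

Listing terms: u(1) = 34; u(2) = 8; u(3) = 9; u(4) = 18; u(5) = 5; u(6) = 29; u(7) = 10; u(8) = 27; u(9) = 39; u(10) = 6; u(11) = 38; u(12) = 44; u(13) = 4; u(14) = 20; u(15) = 23; u(16) = 3; u(17) = 11; u(18) = 36; u(19) = 26; u(20) = 30; u(21) = 19; u(22) = 14; u(23) = 16; u(24) = 34.
The sequence repeats with period 23.
So u(1283) = u(1 + ((1283-1) mod 23)) = u(18) = 36.

36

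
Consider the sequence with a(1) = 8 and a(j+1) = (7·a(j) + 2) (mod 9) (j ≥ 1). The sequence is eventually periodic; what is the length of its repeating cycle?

We have a(1) = 8, a(2) = 4, a(3) = 3, a(4) = 5, a(5) = 1, a(6) = 0, a(7) = 2, a(8) = 7, a(9) = 6, a(10) = 8.
Since a(10) = a(1) = 8, the sequence is periodic with period 9.

9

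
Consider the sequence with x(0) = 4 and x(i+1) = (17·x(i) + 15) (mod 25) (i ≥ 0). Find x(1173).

13

Listing terms: x(0) = 4,  x(1) = 8,  x(2) = 1,  x(3) = 7,  x(4) = 9,  x(5) = 18,  x(6) = 21,  x(7) = 22,  x(8) = 14,  x(9) = 3,  x(10) = 16,  x(11) = 12,  x(12) = 19,  x(13) = 13,  x(14) = 11,  x(15) = 2,  x(16) = 24,  x(17) = 23,  x(18) = 6,  x(19) = 17,  x(20) = 4.
The sequence repeats with period 20.
(1173 - 0) mod 20 = 13, so x(1173) = x(13) = 13.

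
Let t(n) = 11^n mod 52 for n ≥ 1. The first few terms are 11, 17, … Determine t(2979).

t(1) = 11; t(2) = 17; t(3) = 31; t(4) = 29; t(5) = 7; t(6) = 25; t(7) = 15; t(8) = 9; t(9) = 47; t(10) = 49; t(11) = 19; t(12) = 1; t(13) = 11.
Since t(13) = t(1) = 11, the sequence is periodic with period 12.
(2979 - 1) mod 12 = 2, so t(2979) = t(3) = 31.

31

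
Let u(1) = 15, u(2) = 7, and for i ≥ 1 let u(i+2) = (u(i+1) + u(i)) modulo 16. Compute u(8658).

0

u(1) = 15; u(2) = 7; u(3) = 6; u(4) = 13; u(5) = 3; u(6) = 0; u(7) = 3; u(8) = 3; u(9) = 6; u(10) = 9; u(11) = 15; u(12) = 8; u(13) = 7; u(14) = 15; u(15) = 6; u(16) = 5; u(17) = 11; u(18) = 0; u(19) = 11; u(20) = 11; u(21) = 6; u(22) = 1; u(23) = 7; u(24) = 8; u(25) = 15; u(26) = 7.
Since (u(25), u(26)) = (u(1), u(2)) = (15, 7) (two consecutive terms determine the rest), the sequence is periodic with period 24.
So u(8658) = u(1 + ((8658-1) mod 24)) = u(18) = 0.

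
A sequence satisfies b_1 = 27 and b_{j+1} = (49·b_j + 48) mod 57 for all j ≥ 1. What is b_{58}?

27

b_1 = 27,  b_2 = 3,  b_3 = 24,  b_4 = 27.
The sequence repeats with period 3.
So b_{58} = b_{1 + ((58-1) mod 3)} = b_1 = 27.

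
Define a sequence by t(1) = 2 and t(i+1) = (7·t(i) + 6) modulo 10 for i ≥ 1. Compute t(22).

Computing terms: t(1) = 2; t(2) = 0; t(3) = 6; t(4) = 8; t(5) = 2.
The sequence repeats with period 4.
(22 - 1) mod 4 = 1, so t(22) = t(2) = 0.

0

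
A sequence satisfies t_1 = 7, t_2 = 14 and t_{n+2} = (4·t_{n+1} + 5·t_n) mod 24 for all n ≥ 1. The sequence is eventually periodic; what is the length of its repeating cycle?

4

We have t_1 = 7,  t_2 = 14,  t_3 = 19,  t_4 = 2,  t_5 = 7,  t_6 = 14.
Since (t_5, t_6) = (t_1, t_2) = (7, 14) (two consecutive terms determine the rest), the sequence is periodic with period 4.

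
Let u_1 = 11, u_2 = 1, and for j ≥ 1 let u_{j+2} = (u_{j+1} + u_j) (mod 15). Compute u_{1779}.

u_1 = 11, u_2 = 1, u_3 = 12, u_4 = 13, u_5 = 10, u_6 = 8, u_7 = 3, u_8 = 11, u_9 = 14, u_{10} = 10, u_{11} = 9, u_{12} = 4, u_{13} = 13, u_{14} = 2, u_{15} = 0, u_{16} = 2, u_{17} = 2, u_{18} = 4, u_{19} = 6, u_{20} = 10, u_{21} = 1, u_{22} = 11, u_{23} = 12, u_{24} = 8, u_{25} = 5, u_{26} = 13, u_{27} = 3, u_{28} = 1, u_{29} = 4, u_{30} = 5, u_{31} = 9, u_{32} = 14, u_{33} = 8, u_{34} = 7, u_{35} = 0, u_{36} = 7, u_{37} = 7, u_{38} = 14, u_{39} = 6, u_{40} = 5, u_{41} = 11, u_{42} = 1.
Since (u_{41}, u_{42}) = (u_1, u_2) = (11, 1) (two consecutive terms determine the rest), the sequence is periodic with period 40.
(1779 - 1) mod 40 = 18, so u_{1779} = u_{19} = 6.

6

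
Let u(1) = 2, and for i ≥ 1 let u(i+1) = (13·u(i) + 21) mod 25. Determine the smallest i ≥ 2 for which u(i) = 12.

4

Computing terms: u(1) = 2,  u(2) = 22,  u(3) = 7,  u(4) = 12,  u(5) = 2.
Since u(5) = u(1) = 2, the sequence is periodic with period 4.
The value 12 first appears (with i ≥ 2) at u(4).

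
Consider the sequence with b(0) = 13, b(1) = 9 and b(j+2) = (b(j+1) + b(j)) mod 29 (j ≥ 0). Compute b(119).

Computing terms: b(0) = 13; b(1) = 9; b(2) = 22; b(3) = 2; b(4) = 24; b(5) = 26; b(6) = 21; b(7) = 18; b(8) = 10; b(9) = 28; b(10) = 9; b(11) = 8; b(12) = 17; b(13) = 25; b(14) = 13; b(15) = 9.
The sequence repeats with period 14.
So b(119) = b(0 + ((119-0) mod 14)) = b(7) = 18.

18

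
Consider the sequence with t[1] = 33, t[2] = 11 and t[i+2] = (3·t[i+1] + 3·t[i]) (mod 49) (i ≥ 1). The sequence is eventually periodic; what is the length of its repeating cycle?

42

Computing terms: t[1] = 33, t[2] = 11, t[3] = 34, t[4] = 37, t[5] = 17, t[6] = 15, t[7] = 47, t[8] = 39, t[9] = 13, t[10] = 9, t[11] = 17, t[12] = 29, t[13] = 40, t[14] = 11, t[15] = 6, t[16] = 2, t[17] = 24, t[18] = 29, t[19] = 12, t[20] = 25, t[21] = 13, t[22] = 16, t[23] = 38, t[24] = 15, t[25] = 12, t[26] = 32, t[27] = 34, t[28] = 2, t[29] = 10, t[30] = 36, t[31] = 40, t[32] = 32, t[33] = 20, t[34] = 9, t[35] = 38, t[36] = 43, t[37] = 47, t[38] = 25, t[39] = 20, t[40] = 37, t[41] = 24, t[42] = 36, t[43] = 33, t[44] = 11.
The sequence repeats with period 42.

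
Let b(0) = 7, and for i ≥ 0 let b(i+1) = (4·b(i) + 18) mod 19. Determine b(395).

b(0) = 7; b(1) = 8; b(2) = 12; b(3) = 9; b(4) = 16; b(5) = 6; b(6) = 4; b(7) = 15; b(8) = 2; b(9) = 7.
The sequence repeats with period 9.
So b(395) = b(0 + ((395-0) mod 9)) = b(8) = 2.

2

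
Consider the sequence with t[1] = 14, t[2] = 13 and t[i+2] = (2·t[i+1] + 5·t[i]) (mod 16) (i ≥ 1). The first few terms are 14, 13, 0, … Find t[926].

1

We have t[1] = 14, t[2] = 13, t[3] = 0, t[4] = 1, t[5] = 2, t[6] = 9, t[7] = 12, t[8] = 5, t[9] = 6, t[10] = 5, t[11] = 8, t[12] = 9, t[13] = 10, t[14] = 1, t[15] = 4, t[16] = 13, t[17] = 14, t[18] = 13.
The sequence repeats with period 16.
(926 - 1) mod 16 = 13, so t[926] = t[14] = 1.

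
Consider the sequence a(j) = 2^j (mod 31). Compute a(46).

2

Listing terms: a(1) = 2,  a(2) = 4,  a(3) = 8,  a(4) = 16,  a(5) = 1,  a(6) = 2.
Since a(6) = a(1) = 2, the sequence is periodic with period 5.
So a(46) = a(1 + ((46-1) mod 5)) = a(1) = 2.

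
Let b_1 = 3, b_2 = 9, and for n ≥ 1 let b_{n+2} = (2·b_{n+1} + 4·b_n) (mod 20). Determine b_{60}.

b_1 = 3,  b_2 = 9,  b_3 = 10,  b_4 = 16,  b_5 = 12,  b_6 = 8,  b_7 = 4,  b_8 = 0,  b_9 = 16,  b_{10} = 12.
Since (b_9, b_{10}) = (b_4, b_5) = (16, 12) (two consecutive terms determine the rest), the sequence is eventually periodic: after a pre-period of length 3 it cycles with period 5.
For n ≥ 4, b_n depends only on (n - 4) mod 5. (60 - 4) mod 5 = 1, so b_{60} = b_5 = 12.

12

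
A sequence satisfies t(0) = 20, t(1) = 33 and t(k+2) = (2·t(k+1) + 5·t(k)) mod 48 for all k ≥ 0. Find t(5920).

Computing terms: t(0) = 20, t(1) = 33, t(2) = 22, t(3) = 17, t(4) = 0, t(5) = 37, t(6) = 26, t(7) = 45, t(8) = 28, t(9) = 41, t(10) = 30, t(11) = 25, t(12) = 8, t(13) = 45, t(14) = 34, t(15) = 5, t(16) = 36, t(17) = 1, t(18) = 38, t(19) = 33, t(20) = 16, t(21) = 5, t(22) = 42, t(23) = 13, t(24) = 44, t(25) = 9, t(26) = 46, t(27) = 41, t(28) = 24, t(29) = 13, t(30) = 2, t(31) = 21, t(32) = 4, t(33) = 17, t(34) = 6, t(35) = 1, t(36) = 32, t(37) = 21, t(38) = 10, t(39) = 29, t(40) = 12, t(41) = 25, t(42) = 14, t(43) = 9, t(44) = 40, t(45) = 29, t(46) = 18, t(47) = 37, t(48) = 20, t(49) = 33.
The sequence repeats with period 48.
So t(5920) = t(0 + ((5920-0) mod 48)) = t(16) = 36.

36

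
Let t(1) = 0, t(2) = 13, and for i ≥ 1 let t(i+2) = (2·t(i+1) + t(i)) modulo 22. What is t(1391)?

18

Listing terms: t(1) = 0, t(2) = 13, t(3) = 4, t(4) = 21, t(5) = 2, t(6) = 3, t(7) = 8, t(8) = 19, t(9) = 2, t(10) = 1, t(11) = 4, t(12) = 9, t(13) = 0, t(14) = 9, t(15) = 18, t(16) = 1, t(17) = 20, t(18) = 19, t(19) = 14, t(20) = 3, t(21) = 20, t(22) = 21, t(23) = 18, t(24) = 13, t(25) = 0, t(26) = 13.
The sequence repeats with period 24.
So t(1391) = t(1 + ((1391-1) mod 24)) = t(23) = 18.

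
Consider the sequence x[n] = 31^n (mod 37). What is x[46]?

x[1] = 31; x[2] = 36; x[3] = 6; x[4] = 1; x[5] = 31.
Since x[5] = x[1] = 31, the sequence is periodic with period 4.
So x[46] = x[1 + ((46-1) mod 4)] = x[2] = 36.

36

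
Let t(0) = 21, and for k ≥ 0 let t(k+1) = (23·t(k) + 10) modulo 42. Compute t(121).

31

We have t(0) = 21,  t(1) = 31,  t(2) = 9,  t(3) = 7,  t(4) = 3,  t(5) = 37,  t(6) = 21.
The sequence repeats with period 6.
(121 - 0) mod 6 = 1, so t(121) = t(1) = 31.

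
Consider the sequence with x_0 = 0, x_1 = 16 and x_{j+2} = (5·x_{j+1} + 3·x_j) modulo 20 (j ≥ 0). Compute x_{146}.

0

x_0 = 0, x_1 = 16, x_2 = 0, x_3 = 8, x_4 = 0, x_5 = 4, x_6 = 0, x_7 = 12, x_8 = 0, x_9 = 16.
The sequence repeats with period 8.
(146 - 0) mod 8 = 2, so x_{146} = x_2 = 0.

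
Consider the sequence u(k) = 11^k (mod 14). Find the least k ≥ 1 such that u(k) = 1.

Computing terms: u(0) = 1,  u(1) = 11,  u(2) = 9,  u(3) = 1.
Since u(3) = u(0) = 1, the sequence is periodic with period 3.
The value 1 next appears (with k ≥ 1) at u(3).

3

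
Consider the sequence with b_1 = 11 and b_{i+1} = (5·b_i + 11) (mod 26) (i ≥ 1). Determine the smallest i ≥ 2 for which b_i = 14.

2

We have b_1 = 11,  b_2 = 14,  b_3 = 3,  b_4 = 0,  b_5 = 11.
Since b_5 = b_1 = 11, the sequence is periodic with period 4.
The value 14 first appears (with i ≥ 2) at b_2.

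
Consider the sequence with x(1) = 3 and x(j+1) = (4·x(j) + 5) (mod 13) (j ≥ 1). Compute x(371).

Computing terms: x(1) = 3, x(2) = 4, x(3) = 8, x(4) = 11, x(5) = 10, x(6) = 6, x(7) = 3.
The sequence repeats with period 6.
(371 - 1) mod 6 = 4, so x(371) = x(5) = 10.

10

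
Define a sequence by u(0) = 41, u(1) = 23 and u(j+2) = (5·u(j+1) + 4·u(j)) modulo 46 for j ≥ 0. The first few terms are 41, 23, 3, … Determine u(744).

11

We have u(0) = 41; u(1) = 23; u(2) = 3; u(3) = 15; u(4) = 41; u(5) = 35; u(6) = 17; u(7) = 41; u(8) = 43; u(9) = 11; u(10) = 43; u(11) = 29; u(12) = 41; u(13) = 45; u(14) = 21; u(15) = 9; u(16) = 37; u(17) = 37; u(18) = 11; u(19) = 19; u(20) = 1; u(21) = 35; u(22) = 41; u(23) = 23.
The sequence repeats with period 22.
So u(744) = u(0 + ((744-0) mod 22)) = u(18) = 11.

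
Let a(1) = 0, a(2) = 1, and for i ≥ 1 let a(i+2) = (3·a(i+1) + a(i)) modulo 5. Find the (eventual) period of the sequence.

12

a(1) = 0, a(2) = 1, a(3) = 3, a(4) = 0, a(5) = 3, a(6) = 4, a(7) = 0, a(8) = 4, a(9) = 2, a(10) = 0, a(11) = 2, a(12) = 1, a(13) = 0, a(14) = 1.
The sequence repeats with period 12.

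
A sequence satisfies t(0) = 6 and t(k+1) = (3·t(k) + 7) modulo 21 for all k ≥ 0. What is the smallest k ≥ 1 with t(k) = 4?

1

Listing terms: t(0) = 6; t(1) = 4; t(2) = 19; t(3) = 1; t(4) = 10; t(5) = 16; t(6) = 13; t(7) = 4.
Since t(7) = t(1) = 4, the sequence is eventually periodic: after a pre-period of length 1 it cycles with period 6.
The value 4 first appears (with k ≥ 1) at t(1).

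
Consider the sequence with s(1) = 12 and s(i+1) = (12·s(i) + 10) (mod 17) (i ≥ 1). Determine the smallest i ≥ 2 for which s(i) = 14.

Computing terms: s(1) = 12; s(2) = 1; s(3) = 5; s(4) = 2; s(5) = 0; s(6) = 10; s(7) = 11; s(8) = 6; s(9) = 14; s(10) = 8; s(11) = 4; s(12) = 7; s(13) = 9; s(14) = 16; s(15) = 15; s(16) = 3; s(17) = 12.
The sequence repeats with period 16.
The value 14 first appears (with i ≥ 2) at s(9).

9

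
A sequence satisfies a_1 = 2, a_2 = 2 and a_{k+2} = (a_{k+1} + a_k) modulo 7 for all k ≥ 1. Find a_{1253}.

3

Computing terms: a_1 = 2; a_2 = 2; a_3 = 4; a_4 = 6; a_5 = 3; a_6 = 2; a_7 = 5; a_8 = 0; a_9 = 5; a_{10} = 5; a_{11} = 3; a_{12} = 1; a_{13} = 4; a_{14} = 5; a_{15} = 2; a_{16} = 0; a_{17} = 2; a_{18} = 2.
The sequence repeats with period 16.
So a_{1253} = a_{1 + ((1253-1) mod 16)} = a_5 = 3.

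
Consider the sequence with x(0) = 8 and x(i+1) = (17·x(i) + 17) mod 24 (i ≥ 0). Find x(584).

8

x(0) = 8; x(1) = 9; x(2) = 2; x(3) = 3; x(4) = 20; x(5) = 21; x(6) = 14; x(7) = 15; x(8) = 8.
Since x(8) = x(0) = 8, the sequence is periodic with period 8.
(584 - 0) mod 8 = 0, so x(584) = x(0) = 8.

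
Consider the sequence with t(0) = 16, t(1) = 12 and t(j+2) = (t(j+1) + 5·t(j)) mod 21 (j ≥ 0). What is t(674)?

8

Listing terms: t(0) = 16; t(1) = 12; t(2) = 8; t(3) = 5; t(4) = 3; t(5) = 7; t(6) = 1; t(7) = 15; t(8) = 20; t(9) = 11; t(10) = 6; t(11) = 19; t(12) = 7; t(13) = 18; t(14) = 11; t(15) = 17; t(16) = 9; t(17) = 10; t(18) = 13; t(19) = 0; t(20) = 2; t(21) = 2; t(22) = 12; t(23) = 1; t(24) = 19; t(25) = 3; t(26) = 14; t(27) = 8; t(28) = 15; t(29) = 13; t(30) = 4; t(31) = 6; t(32) = 5; t(33) = 14; t(34) = 18; t(35) = 4; t(36) = 10; t(37) = 9; t(38) = 17; t(39) = 20; t(40) = 0; t(41) = 16; t(42) = 16; t(43) = 12.
The sequence repeats with period 42.
(674 - 0) mod 42 = 2, so t(674) = t(2) = 8.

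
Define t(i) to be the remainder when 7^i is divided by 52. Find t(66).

Computing terms: t(1) = 7, t(2) = 49, t(3) = 31, t(4) = 9, t(5) = 11, t(6) = 25, t(7) = 19, t(8) = 29, t(9) = 47, t(10) = 17, t(11) = 15, t(12) = 1, t(13) = 7.
Since t(13) = t(1) = 7, the sequence is periodic with period 12.
(66 - 1) mod 12 = 5, so t(66) = t(6) = 25.

25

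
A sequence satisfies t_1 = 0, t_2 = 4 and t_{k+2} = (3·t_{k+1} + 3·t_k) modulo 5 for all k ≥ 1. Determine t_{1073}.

0

Computing terms: t_1 = 0,  t_2 = 4,  t_3 = 2,  t_4 = 3,  t_5 = 0,  t_6 = 4.
Since (t_5, t_6) = (t_1, t_2) = (0, 4) (two consecutive terms determine the rest), the sequence is periodic with period 4.
(1073 - 1) mod 4 = 0, so t_{1073} = t_1 = 0.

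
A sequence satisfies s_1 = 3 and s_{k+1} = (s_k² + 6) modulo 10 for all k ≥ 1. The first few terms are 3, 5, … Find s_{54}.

Computing terms: s_1 = 3, s_2 = 5, s_3 = 1, s_4 = 7, s_5 = 5.
Since s_5 = s_2 = 5, the sequence is eventually periodic: after a pre-period of length 1 it cycles with period 3.
For k ≥ 2, s_k depends only on (k - 2) mod 3. (54 - 2) mod 3 = 1, so s_{54} = s_3 = 1.

1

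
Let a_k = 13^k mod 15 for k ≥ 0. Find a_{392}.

1

Listing terms: a_0 = 1, a_1 = 13, a_2 = 4, a_3 = 7, a_4 = 1.
Since a_4 = a_0 = 1, the sequence is periodic with period 4.
So a_{392} = a_{0 + ((392-0) mod 4)} = a_0 = 1.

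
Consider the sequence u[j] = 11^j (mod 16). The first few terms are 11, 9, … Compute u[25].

11

Listing terms: u[1] = 11; u[2] = 9; u[3] = 3; u[4] = 1; u[5] = 11.
The sequence repeats with period 4.
(25 - 1) mod 4 = 0, so u[25] = u[1] = 11.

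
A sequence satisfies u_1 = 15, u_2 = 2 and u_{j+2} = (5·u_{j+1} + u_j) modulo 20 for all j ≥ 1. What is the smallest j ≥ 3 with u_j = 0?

We have u_1 = 15, u_2 = 2, u_3 = 5, u_4 = 7, u_5 = 0, u_6 = 7, u_7 = 15, u_8 = 2.
Since (u_7, u_8) = (u_1, u_2) = (15, 2) (two consecutive terms determine the rest), the sequence is periodic with period 6.
The value 0 first appears (with j ≥ 3) at u_5.

5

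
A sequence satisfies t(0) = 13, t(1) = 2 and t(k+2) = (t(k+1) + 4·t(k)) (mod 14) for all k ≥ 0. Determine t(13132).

2

We have t(0) = 13; t(1) = 2; t(2) = 12; t(3) = 6; t(4) = 12; t(5) = 8; t(6) = 0; t(7) = 4; t(8) = 4; t(9) = 6; t(10) = 8; t(11) = 4; t(12) = 8; t(13) = 10; t(14) = 0; t(15) = 12; t(16) = 12; t(17) = 4; t(18) = 10; t(19) = 12; t(20) = 10; t(21) = 2; t(22) = 0; t(23) = 8; t(24) = 8; t(25) = 12; t(26) = 2; t(27) = 8; t(28) = 2; t(29) = 6; t(30) = 0; t(31) = 10; t(32) = 10; t(33) = 8; t(34) = 6; t(35) = 10; t(36) = 6; t(37) = 4; t(38) = 0; t(39) = 2; t(40) = 2; t(41) = 10; t(42) = 4; t(43) = 2; t(44) = 4; t(45) = 12; t(46) = 0; t(47) = 6; t(48) = 6; t(49) = 2; t(50) = 12.
Since (t(49), t(50)) = (t(1), t(2)) = (2, 12) (two consecutive terms determine the rest), the sequence is eventually periodic: after a pre-period of length 1 it cycles with period 48.
For k ≥ 1, t(k) depends only on (k - 1) mod 48. (13132 - 1) mod 48 = 27, so t(13132) = t(28) = 2.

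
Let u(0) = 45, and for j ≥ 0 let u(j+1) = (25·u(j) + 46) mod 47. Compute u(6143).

Listing terms: u(0) = 45, u(1) = 43, u(2) = 40, u(3) = 12, u(4) = 17, u(5) = 1, u(6) = 24, u(7) = 35, u(8) = 28, u(9) = 41, u(10) = 37, u(11) = 31, u(12) = 22, u(13) = 32, u(14) = 0, u(15) = 46, u(16) = 21, u(17) = 7, u(18) = 33, u(19) = 25, u(20) = 13, u(21) = 42, u(22) = 15, u(23) = 45.
The sequence repeats with period 23.
(6143 - 0) mod 23 = 2, so u(6143) = u(2) = 40.

40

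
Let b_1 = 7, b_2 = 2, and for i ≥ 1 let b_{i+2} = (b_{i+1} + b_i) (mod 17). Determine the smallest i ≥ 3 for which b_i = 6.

Listing terms: b_1 = 7, b_2 = 2, b_3 = 9, b_4 = 11, b_5 = 3, b_6 = 14, b_7 = 0, b_8 = 14, b_9 = 14, b_{10} = 11, b_{11} = 8, b_{12} = 2, b_{13} = 10, b_{14} = 12, b_{15} = 5, b_{16} = 0, b_{17} = 5, b_{18} = 5, b_{19} = 10, b_{20} = 15, b_{21} = 8, b_{22} = 6, b_{23} = 14, b_{24} = 3, b_{25} = 0, b_{26} = 3, b_{27} = 3, b_{28} = 6, b_{29} = 9, b_{30} = 15, b_{31} = 7, b_{32} = 5, b_{33} = 12, b_{34} = 0, b_{35} = 12, b_{36} = 12, b_{37} = 7, b_{38} = 2.
The sequence repeats with period 36.
The value 6 first appears (with i ≥ 3) at b_{22}.

22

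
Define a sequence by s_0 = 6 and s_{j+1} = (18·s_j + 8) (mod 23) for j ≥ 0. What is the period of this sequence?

11

s_0 = 6,  s_1 = 1,  s_2 = 3,  s_3 = 16,  s_4 = 20,  s_5 = 0,  s_6 = 8,  s_7 = 14,  s_8 = 7,  s_9 = 19,  s_{10} = 5,  s_{11} = 6.
Since s_{11} = s_0 = 6, the sequence is periodic with period 11.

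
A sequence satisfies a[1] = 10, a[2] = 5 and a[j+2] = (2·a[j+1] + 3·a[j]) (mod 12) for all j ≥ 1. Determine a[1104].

11

We have a[1] = 10,  a[2] = 5,  a[3] = 4,  a[4] = 11,  a[5] = 10,  a[6] = 5.
The sequence repeats with period 4.
(1104 - 1) mod 4 = 3, so a[1104] = a[4] = 11.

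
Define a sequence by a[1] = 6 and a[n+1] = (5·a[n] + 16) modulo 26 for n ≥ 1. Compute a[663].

12

a[1] = 6, a[2] = 20, a[3] = 12, a[4] = 24, a[5] = 6.
The sequence repeats with period 4.
So a[663] = a[1 + ((663-1) mod 4)] = a[3] = 12.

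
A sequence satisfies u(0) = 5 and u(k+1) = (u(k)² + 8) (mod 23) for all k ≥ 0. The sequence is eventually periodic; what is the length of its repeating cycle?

5

u(0) = 5, u(1) = 10, u(2) = 16, u(3) = 11, u(4) = 14, u(5) = 20, u(6) = 17, u(7) = 21, u(8) = 12, u(9) = 14.
Since u(9) = u(4) = 14, the sequence is eventually periodic: after a pre-period of length 4 it cycles with period 5.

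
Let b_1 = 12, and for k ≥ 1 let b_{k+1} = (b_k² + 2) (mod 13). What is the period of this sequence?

4

We have b_1 = 12, b_2 = 3, b_3 = 11, b_4 = 6, b_5 = 12.
Since b_5 = b_1 = 12, the sequence is periodic with period 4.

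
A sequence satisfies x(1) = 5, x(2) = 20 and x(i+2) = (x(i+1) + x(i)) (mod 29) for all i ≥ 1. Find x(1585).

x(1) = 5,  x(2) = 20,  x(3) = 25,  x(4) = 16,  x(5) = 12,  x(6) = 28,  x(7) = 11,  x(8) = 10,  x(9) = 21,  x(10) = 2,  x(11) = 23,  x(12) = 25,  x(13) = 19,  x(14) = 15,  x(15) = 5,  x(16) = 20.
The sequence repeats with period 14.
So x(1585) = x(1 + ((1585-1) mod 14)) = x(3) = 25.

25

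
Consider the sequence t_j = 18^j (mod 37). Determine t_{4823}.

35

Computing terms: t_0 = 1,  t_1 = 18,  t_2 = 28,  t_3 = 23,  t_4 = 7,  t_5 = 15,  t_6 = 11,  t_7 = 13,  t_8 = 12,  t_9 = 31,  t_{10} = 3,  t_{11} = 17,  t_{12} = 10,  t_{13} = 32,  t_{14} = 21,  t_{15} = 8,  t_{16} = 33,  t_{17} = 2,  t_{18} = 36,  t_{19} = 19,  t_{20} = 9,  t_{21} = 14,  t_{22} = 30,  t_{23} = 22,  t_{24} = 26,  t_{25} = 24,  t_{26} = 25,  t_{27} = 6,  t_{28} = 34,  t_{29} = 20,  t_{30} = 27,  t_{31} = 5,  t_{32} = 16,  t_{33} = 29,  t_{34} = 4,  t_{35} = 35,  t_{36} = 1.
Since t_{36} = t_0 = 1, the sequence is periodic with period 36.
(4823 - 0) mod 36 = 35, so t_{4823} = t_{35} = 35.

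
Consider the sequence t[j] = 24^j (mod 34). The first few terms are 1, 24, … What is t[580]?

4

Computing terms: t[0] = 1; t[1] = 24; t[2] = 32; t[3] = 20; t[4] = 4; t[5] = 28; t[6] = 26; t[7] = 12; t[8] = 16; t[9] = 10; t[10] = 2; t[11] = 14; t[12] = 30; t[13] = 6; t[14] = 8; t[15] = 22; t[16] = 18; t[17] = 24.
Since t[17] = t[1] = 24, the sequence is eventually periodic: after a pre-period of length 1 it cycles with period 16.
For j ≥ 1, t[j] depends only on (j - 1) mod 16. (580 - 1) mod 16 = 3, so t[580] = t[4] = 4.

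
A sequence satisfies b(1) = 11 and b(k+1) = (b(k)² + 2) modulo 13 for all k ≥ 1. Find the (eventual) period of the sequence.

4

b(1) = 11, b(2) = 6, b(3) = 12, b(4) = 3, b(5) = 11.
Since b(5) = b(1) = 11, the sequence is periodic with period 4.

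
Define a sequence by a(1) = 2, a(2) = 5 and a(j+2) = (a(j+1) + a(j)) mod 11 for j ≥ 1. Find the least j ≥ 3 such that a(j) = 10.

9

Computing terms: a(1) = 2, a(2) = 5, a(3) = 7, a(4) = 1, a(5) = 8, a(6) = 9, a(7) = 6, a(8) = 4, a(9) = 10, a(10) = 3, a(11) = 2, a(12) = 5.
The sequence repeats with period 10.
The value 10 first appears (with j ≥ 3) at a(9).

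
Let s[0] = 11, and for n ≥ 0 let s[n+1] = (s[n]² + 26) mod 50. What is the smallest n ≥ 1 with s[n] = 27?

4

Listing terms: s[0] = 11; s[1] = 47; s[2] = 35; s[3] = 1; s[4] = 27; s[5] = 5; s[6] = 1.
Since s[6] = s[3] = 1, the sequence is eventually periodic: after a pre-period of length 3 it cycles with period 3.
The value 27 first appears (with n ≥ 1) at s[4].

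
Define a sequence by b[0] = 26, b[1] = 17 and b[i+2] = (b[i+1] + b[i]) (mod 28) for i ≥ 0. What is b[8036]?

19

Listing terms: b[0] = 26; b[1] = 17; b[2] = 15; b[3] = 4; b[4] = 19; b[5] = 23; b[6] = 14; b[7] = 9; b[8] = 23; b[9] = 4; b[10] = 27; b[11] = 3; b[12] = 2; b[13] = 5; b[14] = 7; b[15] = 12; b[16] = 19; b[17] = 3; b[18] = 22; b[19] = 25; b[20] = 19; b[21] = 16; b[22] = 7; b[23] = 23; b[24] = 2; b[25] = 25; b[26] = 27; b[27] = 24; b[28] = 23; b[29] = 19; b[30] = 14; b[31] = 5; b[32] = 19; b[33] = 24; b[34] = 15; b[35] = 11; b[36] = 26; b[37] = 9; b[38] = 7; b[39] = 16; b[40] = 23; b[41] = 11; b[42] = 6; b[43] = 17; b[44] = 23; b[45] = 12; b[46] = 7; b[47] = 19; b[48] = 26; b[49] = 17.
Since (b[48], b[49]) = (b[0], b[1]) = (26, 17) (two consecutive terms determine the rest), the sequence is periodic with period 48.
So b[8036] = b[0 + ((8036-0) mod 48)] = b[20] = 19.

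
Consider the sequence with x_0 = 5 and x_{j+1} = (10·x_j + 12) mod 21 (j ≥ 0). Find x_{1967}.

14

Listing terms: x_0 = 5; x_1 = 20; x_2 = 2; x_3 = 11; x_4 = 17; x_5 = 14; x_6 = 5.
The sequence repeats with period 6.
So x_{1967} = x_{0 + ((1967-0) mod 6)} = x_5 = 14.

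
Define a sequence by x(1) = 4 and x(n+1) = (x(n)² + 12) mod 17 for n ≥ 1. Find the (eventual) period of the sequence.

x(1) = 4; x(2) = 11; x(3) = 14; x(4) = 4.
The sequence repeats with period 3.

3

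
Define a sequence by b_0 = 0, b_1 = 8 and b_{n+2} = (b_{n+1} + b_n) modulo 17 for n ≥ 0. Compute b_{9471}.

Listing terms: b_0 = 0, b_1 = 8, b_2 = 8, b_3 = 16, b_4 = 7, b_5 = 6, b_6 = 13, b_7 = 2, b_8 = 15, b_9 = 0, b_{10} = 15, b_{11} = 15, b_{12} = 13, b_{13} = 11, b_{14} = 7, b_{15} = 1, b_{16} = 8, b_{17} = 9, b_{18} = 0, b_{19} = 9, b_{20} = 9, b_{21} = 1, b_{22} = 10, b_{23} = 11, b_{24} = 4, b_{25} = 15, b_{26} = 2, b_{27} = 0, b_{28} = 2, b_{29} = 2, b_{30} = 4, b_{31} = 6, b_{32} = 10, b_{33} = 16, b_{34} = 9, b_{35} = 8, b_{36} = 0, b_{37} = 8.
Since (b_{36}, b_{37}) = (b_0, b_1) = (0, 8) (two consecutive terms determine the rest), the sequence is periodic with period 36.
(9471 - 0) mod 36 = 3, so b_{9471} = b_3 = 16.

16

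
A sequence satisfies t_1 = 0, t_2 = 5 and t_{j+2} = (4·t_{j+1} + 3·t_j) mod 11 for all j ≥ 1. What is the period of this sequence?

Listing terms: t_1 = 0,  t_2 = 5,  t_3 = 9,  t_4 = 7,  t_5 = 0,  t_6 = 10,  t_7 = 7,  t_8 = 3,  t_9 = 0,  t_{10} = 9,  t_{11} = 3,  t_{12} = 6,  t_{13} = 0,  t_{14} = 7,  t_{15} = 6,  t_{16} = 1,  t_{17} = 0,  t_{18} = 3,  t_{19} = 1,  t_{20} = 2,  t_{21} = 0,  t_{22} = 6,  t_{23} = 2,  t_{24} = 4,  t_{25} = 0,  t_{26} = 1,  t_{27} = 4,  t_{28} = 8,  t_{29} = 0,  t_{30} = 2,  t_{31} = 8,  t_{32} = 5,  t_{33} = 0,  t_{34} = 4,  t_{35} = 5,  t_{36} = 10,  t_{37} = 0,  t_{38} = 8,  t_{39} = 10,  t_{40} = 9,  t_{41} = 0,  t_{42} = 5.
The sequence repeats with period 40.

40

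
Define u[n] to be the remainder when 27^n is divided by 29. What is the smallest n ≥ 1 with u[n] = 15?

13

u[0] = 1,  u[1] = 27,  u[2] = 4,  u[3] = 21,  u[4] = 16,  u[5] = 26,  u[6] = 6,  u[7] = 17,  u[8] = 24,  u[9] = 10,  u[10] = 9,  u[11] = 11,  u[12] = 7,  u[13] = 15,  u[14] = 28,  u[15] = 2,  u[16] = 25,  u[17] = 8,  u[18] = 13,  u[19] = 3,  u[20] = 23,  u[21] = 12,  u[22] = 5,  u[23] = 19,  u[24] = 20,  u[25] = 18,  u[26] = 22,  u[27] = 14,  u[28] = 1.
The sequence repeats with period 28.
The value 15 first appears (with n ≥ 1) at u[13].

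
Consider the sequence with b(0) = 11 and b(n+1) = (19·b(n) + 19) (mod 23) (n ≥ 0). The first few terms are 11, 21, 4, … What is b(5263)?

Computing terms: b(0) = 11,  b(1) = 21,  b(2) = 4,  b(3) = 3,  b(4) = 7,  b(5) = 14,  b(6) = 9,  b(7) = 6,  b(8) = 18,  b(9) = 16,  b(10) = 1,  b(11) = 15,  b(12) = 5,  b(13) = 22,  b(14) = 0,  b(15) = 19,  b(16) = 12,  b(17) = 17,  b(18) = 20,  b(19) = 8,  b(20) = 10,  b(21) = 2,  b(22) = 11.
The sequence repeats with period 22.
So b(5263) = b(0 + ((5263-0) mod 22)) = b(5) = 14.

14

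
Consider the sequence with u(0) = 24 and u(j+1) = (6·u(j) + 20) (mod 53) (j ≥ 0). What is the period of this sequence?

We have u(0) = 24; u(1) = 5; u(2) = 50; u(3) = 2; u(4) = 32; u(5) = 0; u(6) = 20; u(7) = 34; u(8) = 12; u(9) = 39; u(10) = 42; u(11) = 7; u(12) = 9; u(13) = 21; u(14) = 40; u(15) = 48; u(16) = 43; u(17) = 13; u(18) = 45; u(19) = 25; u(20) = 11; u(21) = 33; u(22) = 6; u(23) = 3; u(24) = 38; u(25) = 36; u(26) = 24.
Since u(26) = u(0) = 24, the sequence is periodic with period 26.

26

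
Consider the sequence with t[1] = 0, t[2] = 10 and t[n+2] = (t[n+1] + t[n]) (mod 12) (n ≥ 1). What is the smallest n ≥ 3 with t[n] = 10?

3

We have t[1] = 0, t[2] = 10, t[3] = 10, t[4] = 8, t[5] = 6, t[6] = 2, t[7] = 8, t[8] = 10, t[9] = 6, t[10] = 4, t[11] = 10, t[12] = 2, t[13] = 0, t[14] = 2, t[15] = 2, t[16] = 4, t[17] = 6, t[18] = 10, t[19] = 4, t[20] = 2, t[21] = 6, t[22] = 8, t[23] = 2, t[24] = 10, t[25] = 0, t[26] = 10.
Since (t[25], t[26]) = (t[1], t[2]) = (0, 10) (two consecutive terms determine the rest), the sequence is periodic with period 24.
The value 10 first appears (with n ≥ 3) at t[3].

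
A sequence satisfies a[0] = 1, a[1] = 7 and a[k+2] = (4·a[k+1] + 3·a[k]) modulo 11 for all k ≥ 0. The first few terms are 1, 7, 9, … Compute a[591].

Computing terms: a[0] = 1, a[1] = 7, a[2] = 9, a[3] = 2, a[4] = 2, a[5] = 3, a[6] = 7, a[7] = 4, a[8] = 4, a[9] = 6, a[10] = 3, a[11] = 8, a[12] = 8, a[13] = 1, a[14] = 6, a[15] = 5, a[16] = 5, a[17] = 2, a[18] = 1, a[19] = 10, a[20] = 10, a[21] = 4, a[22] = 2, a[23] = 9, a[24] = 9, a[25] = 8, a[26] = 4, a[27] = 7, a[28] = 7, a[29] = 5, a[30] = 8, a[31] = 3, a[32] = 3, a[33] = 10, a[34] = 5, a[35] = 6, a[36] = 6, a[37] = 9, a[38] = 10, a[39] = 1, a[40] = 1, a[41] = 7.
The sequence repeats with period 40.
(591 - 0) mod 40 = 31, so a[591] = a[31] = 3.

3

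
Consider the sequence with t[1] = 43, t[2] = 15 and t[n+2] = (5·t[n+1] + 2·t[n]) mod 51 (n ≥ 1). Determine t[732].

Computing terms: t[1] = 43, t[2] = 15, t[3] = 8, t[4] = 19, t[5] = 9, t[6] = 32, t[7] = 25, t[8] = 36, t[9] = 26, t[10] = 49, t[11] = 42, t[12] = 2, t[13] = 43, t[14] = 15.
Since (t[13], t[14]) = (t[1], t[2]) = (43, 15) (two consecutive terms determine the rest), the sequence is periodic with period 12.
(732 - 1) mod 12 = 11, so t[732] = t[12] = 2.

2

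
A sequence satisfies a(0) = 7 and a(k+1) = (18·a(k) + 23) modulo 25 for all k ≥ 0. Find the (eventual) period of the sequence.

a(0) = 7,  a(1) = 24,  a(2) = 5,  a(3) = 13,  a(4) = 7.
Since a(4) = a(0) = 7, the sequence is periodic with period 4.

4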